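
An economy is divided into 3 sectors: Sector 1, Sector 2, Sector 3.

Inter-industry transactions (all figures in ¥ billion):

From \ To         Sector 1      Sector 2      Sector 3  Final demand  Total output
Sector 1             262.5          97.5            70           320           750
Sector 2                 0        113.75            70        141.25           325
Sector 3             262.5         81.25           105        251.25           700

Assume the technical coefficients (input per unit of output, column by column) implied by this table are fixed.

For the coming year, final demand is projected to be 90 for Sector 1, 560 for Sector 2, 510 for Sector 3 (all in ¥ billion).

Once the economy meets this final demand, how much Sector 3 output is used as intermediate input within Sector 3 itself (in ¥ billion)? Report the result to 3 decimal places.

z_33 = 186.879

Technical coefficients a_ij = z_ij / X_j:
  a_11 = 262.5/750 = 0.35, a_21 = 0/750 = 0.00, a_31 = 262.5/750 = 0.35
  a_12 = 97.5/325 = 0.30, a_22 = 113.75/325 = 0.35, a_32 = 81.25/325 = 0.25
  a_13 = 70/700 = 0.10, a_23 = 70/700 = 0.10, a_33 = 105/700 = 0.15
I − A =
  [   0.65    -0.30    -0.10]
  [   0.00     0.65    -0.10]
  [  -0.35    -0.25     0.85]
Cofactors of I−A, C_ij = (−1)^(i+j)·(minor ij) (rows/columns in the sector order above):
  C_11 = (0.65)(0.85) − (-0.10)(-0.25) = 0.5275
  C_12 = −[(0.00)(0.85) − (-0.10)(-0.35)] = 0.0350
  C_13 = (0.00)(-0.25) − (0.65)(-0.35) = 0.2275
  C_21 = −[(-0.30)(0.85) − (-0.10)(-0.25)] = 0.2800
  C_22 = (0.65)(0.85) − (-0.10)(-0.35) = 0.5175
  C_23 = −[(0.65)(-0.25) − (-0.30)(-0.35)] = 0.2675
  C_31 = (-0.30)(-0.10) − (-0.10)(0.65) = 0.0950
  C_32 = −[(0.65)(-0.10) − (-0.10)(0.00)] = 0.0650
  C_33 = (0.65)(0.65) − (-0.30)(0.00) = 0.4225
det(I−A) = Σ_j (I−A)_1j·C_1j = (0.65)(0.5275) + (-0.30)(0.0350) + (-0.10)(0.2275) = 0.309625
adj(I−A) = Cᵀ =
  [ 0.5275   0.2800   0.0950]
  [ 0.0350   0.5175   0.0650]
  [ 0.2275   0.2675   0.4225]
(I − A)⁻¹ = adj(I−A) / det(I−A) ≈
  [   1.7037     0.9043     0.3068]
  [   0.1130     1.6714     0.2099]
  [   0.7348     0.8639     1.3646]
First solve x = (I − A)⁻¹ d = adj(I−A)·d / det(I−A); in particular x_3 = (0.2275·90 + 0.2675·560 + 0.4225·510) / 0.309625 = 385.75 / 0.309625 ≈ 1245.86193.
Intermediate flow from 3 to 3: z_33 = a_33 · x_3 = 0.15 × 385.75 / 0.309625 = 57.8625 / 0.309625 ≈ 186.879.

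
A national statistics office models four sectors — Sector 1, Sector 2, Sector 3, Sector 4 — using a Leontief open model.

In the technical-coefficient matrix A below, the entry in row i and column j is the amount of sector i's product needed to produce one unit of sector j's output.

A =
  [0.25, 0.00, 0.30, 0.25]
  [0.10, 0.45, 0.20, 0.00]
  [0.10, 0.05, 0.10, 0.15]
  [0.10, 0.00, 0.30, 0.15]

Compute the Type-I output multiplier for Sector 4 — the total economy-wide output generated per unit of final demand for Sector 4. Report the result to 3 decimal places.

I − A =
  [   0.75     0.00    -0.30    -0.25]
  [  -0.10     0.55    -0.20     0.00]
  [  -0.10    -0.05     0.90    -0.15]
  [  -0.10     0.00    -0.30     0.85]
Compute the cofactors C_ij = (−1)^(i+j)·(3×3 minor ij) of I−A; the adjugate is their transpose:
adj(I−A) = Cᵀ =
  [ 0.387500   0.016500   0.181500   0.146000]
  [ 0.092000   0.480000   0.155500   0.054500]
  [ 0.059250   0.030625   0.336875   0.076875]
  [ 0.066500   0.012750   0.140250   0.345750]
det(I−A) = Σ_j (I−A)_1j·C_1j = (0.75)(0.387500) + (0.00)(0.092000) + (-0.30)(0.059250) + (-0.25)(0.066500) = 0.256225
(I − A)⁻¹ = adj(I−A) / det(I−A) ≈
  [   1.5123     0.0644     0.7084     0.5698]
  [   0.3591     1.8734     0.6069     0.2127]
  [   0.2312     0.1195     1.3148     0.3000]
  [   0.2595     0.0498     0.5474     1.3494]
The output multiplier for sector j is the column-j sum of the Leontief inverse (I − A)⁻¹ = adj(I−A) / det(I−A).
Column 4 of adj(I−A): (0.146000, 0.054500, 0.076875, 0.345750); det(I−A) = 0.256225.
m_4 = (0.146000 + 0.054500 + 0.076875 + 0.345750) / 0.256225 = 0.623125 / 0.256225 ≈ 2.432.

m_4 = 2.432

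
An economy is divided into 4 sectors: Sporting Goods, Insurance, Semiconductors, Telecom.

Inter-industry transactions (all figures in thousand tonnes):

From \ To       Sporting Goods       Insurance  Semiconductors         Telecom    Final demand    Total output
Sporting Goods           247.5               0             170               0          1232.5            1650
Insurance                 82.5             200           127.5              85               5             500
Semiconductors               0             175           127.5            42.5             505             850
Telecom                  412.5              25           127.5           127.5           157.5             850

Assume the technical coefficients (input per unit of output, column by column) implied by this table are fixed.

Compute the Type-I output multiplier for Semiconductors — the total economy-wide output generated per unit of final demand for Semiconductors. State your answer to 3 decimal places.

Technical coefficients a_ij = z_ij / X_j:
  a_11 = 247.5/1650 = 0.15, a_21 = 82.5/1650 = 0.05, a_31 = 0/1650 = 0.00, a_41 = 412.5/1650 = 0.25
  a_12 = 0/500 = 0.00, a_22 = 200/500 = 0.40, a_32 = 175/500 = 0.35, a_42 = 25/500 = 0.05
  a_13 = 170/850 = 0.20, a_23 = 127.5/850 = 0.15, a_33 = 127.5/850 = 0.15, a_43 = 127.5/850 = 0.15
  a_14 = 0/850 = 0.00, a_24 = 85/850 = 0.10, a_34 = 42.5/850 = 0.05, a_44 = 127.5/850 = 0.15
I − A =
  [   0.85     0.00    -0.20     0.00]
  [  -0.05     0.60    -0.15    -0.10]
  [   0.00    -0.35     0.85    -0.05]
  [  -0.25    -0.05    -0.15     0.85]
Compute the cofactors C_ij = (−1)^(i+j)·(3×3 minor ij) of I−A; the adjugate is their transpose:
adj(I−A) = Cᵀ =
  [ 0.374500   0.060000   0.101000   0.013000]
  [ 0.058875   0.605250   0.134625   0.079125]
  [ 0.031250   0.255000   0.429250   0.055250]
  [ 0.119125   0.098250   0.113375   0.385375]
det(I−A) = Σ_j (I−A)_1j·C_1j = (0.85)(0.374500) + (0.00)(0.058875) + (-0.20)(0.031250) + (0.00)(0.119125) = 0.312075
(I − A)⁻¹ = adj(I−A) / det(I−A) ≈
  [   1.2000     0.1923     0.3236     0.0417]
  [   0.1887     1.9394     0.4314     0.2535]
  [   0.1001     0.8171     1.3755     0.1770]
  [   0.3817     0.3148     0.3633     1.2349]
The output multiplier for sector j is the column-j sum of the Leontief inverse (I − A)⁻¹ = adj(I−A) / det(I−A).
Column 3 of adj(I−A): (0.101000, 0.134625, 0.429250, 0.113375); det(I−A) = 0.312075.
m_3 = (0.101000 + 0.134625 + 0.429250 + 0.113375) / 0.312075 = 0.77825 / 0.312075 ≈ 2.494.

m_3 = 2.494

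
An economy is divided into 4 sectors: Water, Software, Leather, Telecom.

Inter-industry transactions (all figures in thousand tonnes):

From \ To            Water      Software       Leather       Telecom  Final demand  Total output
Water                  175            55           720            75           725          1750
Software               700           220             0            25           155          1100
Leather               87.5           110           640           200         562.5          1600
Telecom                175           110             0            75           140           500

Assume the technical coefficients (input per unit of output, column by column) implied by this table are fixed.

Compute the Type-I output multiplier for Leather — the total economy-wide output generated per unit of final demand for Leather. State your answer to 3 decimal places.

Technical coefficients a_ij = z_ij / X_j:
  a_11 = 175/1750 = 0.10, a_21 = 700/1750 = 0.40, a_31 = 87.5/1750 = 0.05, a_41 = 175/1750 = 0.10
  a_12 = 55/1100 = 0.05, a_22 = 220/1100 = 0.20, a_32 = 110/1100 = 0.10, a_42 = 110/1100 = 0.10
  a_13 = 720/1600 = 0.45, a_23 = 0/1600 = 0.00, a_33 = 640/1600 = 0.40, a_43 = 0/1600 = 0.00
  a_14 = 75/500 = 0.15, a_24 = 25/500 = 0.05, a_34 = 200/500 = 0.40, a_44 = 75/500 = 0.15
I − A =
  [   0.90    -0.05    -0.45    -0.15]
  [  -0.40     0.80     0.00    -0.05]
  [  -0.05    -0.10     0.60    -0.40]
  [  -0.10    -0.10     0.00     0.85]
Compute the cofactors C_ij = (−1)^(i+j)·(3×3 minor ij) of I−A; the adjugate is their transpose:
adj(I−A) = Cᵀ =
  [ 0.405000   0.090750   0.303750   0.219750]
  [ 0.207000   0.412875   0.155250   0.133875]
  [ 0.116250   0.115875   0.572250   0.296625]
  [ 0.072000   0.059250   0.054000   0.384000]
det(I−A) = Σ_j (I−A)_1j·C_1j = (0.90)(0.405000) + (-0.05)(0.207000) + (-0.45)(0.116250) + (-0.15)(0.072000) = 0.2910375
(I − A)⁻¹ = adj(I−A) / det(I−A) ≈
  [   1.3916     0.3118     1.0437     0.7551]
  [   0.7112     1.4186     0.5334     0.4600]
  [   0.3994     0.3981     1.9662     1.0192]
  [   0.2474     0.2036     0.1855     1.3194]
The output multiplier for sector j is the column-j sum of the Leontief inverse (I − A)⁻¹ = adj(I−A) / det(I−A).
Column 3 of adj(I−A): (0.303750, 0.155250, 0.572250, 0.054000); det(I−A) = 0.2910375.
m_3 = (0.303750 + 0.155250 + 0.572250 + 0.054000) / 0.2910375 = 1.08525 / 0.2910375 ≈ 3.729.

m_3 = 3.729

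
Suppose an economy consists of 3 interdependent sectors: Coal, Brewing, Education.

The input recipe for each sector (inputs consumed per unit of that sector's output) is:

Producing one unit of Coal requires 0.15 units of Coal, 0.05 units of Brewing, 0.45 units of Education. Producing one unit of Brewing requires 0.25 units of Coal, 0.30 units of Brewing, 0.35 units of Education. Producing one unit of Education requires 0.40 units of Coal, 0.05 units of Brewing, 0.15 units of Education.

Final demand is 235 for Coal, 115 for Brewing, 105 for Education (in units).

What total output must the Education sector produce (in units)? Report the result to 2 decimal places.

I − A =
  [   0.85    -0.25    -0.40]
  [  -0.05     0.70    -0.05]
  [  -0.45    -0.35     0.85]
Cofactors of I−A, C_ij = (−1)^(i+j)·(minor ij) (rows/columns in the sector order above):
  C_11 = (0.70)(0.85) − (-0.05)(-0.35) = 0.5775
  C_12 = −[(-0.05)(0.85) − (-0.05)(-0.45)] = 0.0650
  C_13 = (-0.05)(-0.35) − (0.70)(-0.45) = 0.3325
  C_21 = −[(-0.25)(0.85) − (-0.40)(-0.35)] = 0.3525
  C_22 = (0.85)(0.85) − (-0.40)(-0.45) = 0.5425
  C_23 = −[(0.85)(-0.35) − (-0.25)(-0.45)] = 0.4100
  C_31 = (-0.25)(-0.05) − (-0.40)(0.70) = 0.2925
  C_32 = −[(0.85)(-0.05) − (-0.40)(-0.05)] = 0.0625
  C_33 = (0.85)(0.70) − (-0.25)(-0.05) = 0.5825
det(I−A) = Σ_j (I−A)_1j·C_1j = (0.85)(0.5775) + (-0.25)(0.0650) + (-0.40)(0.3325) = 0.341625
adj(I−A) = Cᵀ =
  [ 0.5775   0.3525   0.2925]
  [ 0.0650   0.5425   0.0625]
  [ 0.3325   0.4100   0.5825]
(I − A)⁻¹ = adj(I−A) / det(I−A) ≈
  [   1.6905     1.0318     0.8562]
  [   0.1903     1.5880     0.1829]
  [   0.9733     1.2001     1.7051]
x = (I − A)⁻¹ d = adj(I−A)·d / det(I−A), with det(I−A) = 0.341625:
  x_C = (0.5775·235 + 0.3525·115 + 0.2925·105) / 0.341625 = 206.9625 / 0.341625 ≈ 605.82
  x_B = (0.0650·235 + 0.5425·115 + 0.0625·105) / 0.341625 = 84.225 / 0.341625 ≈ 246.54
  x_E = (0.3325·235 + 0.4100·115 + 0.5825·105) / 0.341625 = 186.45 / 0.341625 ≈ 545.77

x_E = 545.77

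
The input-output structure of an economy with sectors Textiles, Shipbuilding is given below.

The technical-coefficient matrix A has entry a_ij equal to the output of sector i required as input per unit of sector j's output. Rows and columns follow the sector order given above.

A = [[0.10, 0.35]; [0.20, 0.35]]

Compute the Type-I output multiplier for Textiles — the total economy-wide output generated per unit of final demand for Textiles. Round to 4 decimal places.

m_T = 1.6505

I − A =
  [   0.90    -0.35]
  [  -0.20     0.65]
det(I−A) = (0.90)(0.65) − (-0.35)(-0.20) = 0.5150
adj(I−A) = [[0.65, 0.35], [0.20, 0.90]]
(I − A)⁻¹ = adj(I−A) / det(I−A) ≈
  [   1.26214     0.67961]
  [   0.38835     1.74757]
The output multiplier for sector j is the column-j sum of the Leontief inverse (I − A)⁻¹ = adj(I−A) / det(I−A).
Column T of adj(I−A): (0.65, 0.20); det(I−A) = 0.5150.
m_T = (0.65 + 0.20) / 0.5150 = 0.85 / 0.5150 ≈ 1.6505.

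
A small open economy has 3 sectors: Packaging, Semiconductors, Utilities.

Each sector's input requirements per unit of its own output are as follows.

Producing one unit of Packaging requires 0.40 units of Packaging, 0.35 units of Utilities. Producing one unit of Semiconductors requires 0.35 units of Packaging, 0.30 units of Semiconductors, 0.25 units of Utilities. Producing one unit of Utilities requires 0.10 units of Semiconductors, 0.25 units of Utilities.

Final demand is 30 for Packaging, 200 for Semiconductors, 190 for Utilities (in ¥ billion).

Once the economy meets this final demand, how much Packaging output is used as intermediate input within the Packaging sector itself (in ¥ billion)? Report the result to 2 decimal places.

z_11 = 103.08

I − A =
  [   0.60    -0.35     0.00]
  [   0.00     0.70    -0.10]
  [  -0.35    -0.25     0.75]
Cofactors of I−A, C_ij = (−1)^(i+j)·(minor ij) (rows/columns in the sector order above):
  C_11 = (0.70)(0.75) − (-0.10)(-0.25) = 0.5000
  C_12 = −[(0.00)(0.75) − (-0.10)(-0.35)] = 0.0350
  C_13 = (0.00)(-0.25) − (0.70)(-0.35) = 0.2450
  C_21 = −[(-0.35)(0.75) − (0.00)(-0.25)] = 0.2625
  C_22 = (0.60)(0.75) − (0.00)(-0.35) = 0.4500
  C_23 = −[(0.60)(-0.25) − (-0.35)(-0.35)] = 0.2725
  C_31 = (-0.35)(-0.10) − (0.00)(0.70) = 0.0350
  C_32 = −[(0.60)(-0.10) − (0.00)(0.00)] = 0.0600
  C_33 = (0.60)(0.70) − (-0.35)(0.00) = 0.4200
det(I−A) = Σ_j (I−A)_1j·C_1j = (0.60)(0.5000) + (-0.35)(0.0350) + (0.00)(0.2450) = 0.28775
adj(I−A) = Cᵀ =
  [ 0.5000   0.2625   0.0350]
  [ 0.0350   0.4500   0.0600]
  [ 0.2450   0.2725   0.4200]
(I − A)⁻¹ = adj(I−A) / det(I−A) ≈
  [   1.7376     0.9123     0.1216]
  [   0.1216     1.5639     0.2085]
  [   0.8514     0.9470     1.4596]
First solve x = (I − A)⁻¹ d = adj(I−A)·d / det(I−A); in particular x_1 = (0.5000·30 + 0.2625·200 + 0.0350·190) / 0.28775 = 74.15 / 0.28775 ≈ 257.6890.
Intermediate flow from 1 to 1: z_11 = a_11 · x_1 = 0.40 × 74.15 / 0.28775 = 29.66 / 0.28775 ≈ 103.08.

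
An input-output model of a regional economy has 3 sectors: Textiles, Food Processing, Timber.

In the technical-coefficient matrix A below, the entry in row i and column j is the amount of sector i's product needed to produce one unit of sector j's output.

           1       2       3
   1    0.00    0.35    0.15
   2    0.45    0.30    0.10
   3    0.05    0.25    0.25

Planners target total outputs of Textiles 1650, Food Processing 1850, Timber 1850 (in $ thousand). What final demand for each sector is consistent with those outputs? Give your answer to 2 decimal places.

I − A =
  [   1.00    -0.35    -0.15]
  [  -0.45     0.70    -0.10]
  [  -0.05    -0.25     0.75]
d = (I − A) x:
  d_1 = (+1.00)·1650 + (-0.35)·1850 + (-0.15)·1850 = 725.00
  d_2 = (-0.45)·1650 + (+0.70)·1850 + (-0.10)·1850 = 367.50
  d_3 = (-0.05)·1650 + (-0.25)·1850 + (+0.75)·1850 = 842.50

d_1 = 725.00, d_2 = 367.50, d_3 = 842.50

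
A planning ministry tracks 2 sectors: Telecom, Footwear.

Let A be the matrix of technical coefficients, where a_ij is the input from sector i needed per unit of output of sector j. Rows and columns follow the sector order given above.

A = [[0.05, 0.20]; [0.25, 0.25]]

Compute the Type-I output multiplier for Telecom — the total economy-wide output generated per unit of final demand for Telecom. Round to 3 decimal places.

I − A =
  [   0.95    -0.20]
  [  -0.25     0.75]
det(I−A) = (0.95)(0.75) − (-0.20)(-0.25) = 0.6625
adj(I−A) = [[0.75, 0.20], [0.25, 0.95]]
(I − A)⁻¹ = adj(I−A) / det(I−A) ≈
  [   1.1321     0.3019]
  [   0.3774     1.4340]
The output multiplier for sector j is the column-j sum of the Leontief inverse (I − A)⁻¹ = adj(I−A) / det(I−A).
Column 1 of adj(I−A): (0.75, 0.25); det(I−A) = 0.6625.
m_1 = (0.75 + 0.25) / 0.6625 = 1.00 / 0.6625 ≈ 1.509.

m_1 = 1.509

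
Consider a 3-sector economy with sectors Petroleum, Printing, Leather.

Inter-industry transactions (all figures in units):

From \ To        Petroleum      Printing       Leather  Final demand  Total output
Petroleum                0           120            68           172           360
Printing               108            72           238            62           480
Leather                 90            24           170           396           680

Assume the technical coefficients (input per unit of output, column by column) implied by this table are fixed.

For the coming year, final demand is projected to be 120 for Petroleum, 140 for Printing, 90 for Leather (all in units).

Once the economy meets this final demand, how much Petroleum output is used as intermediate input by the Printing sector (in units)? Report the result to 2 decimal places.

z_12 = 83.41

Technical coefficients a_ij = z_ij / X_j:
  a_11 = 0/360 = 0.00, a_21 = 108/360 = 0.30, a_31 = 90/360 = 0.25
  a_12 = 120/480 = 0.25, a_22 = 72/480 = 0.15, a_32 = 24/480 = 0.05
  a_13 = 68/680 = 0.10, a_23 = 238/680 = 0.35, a_33 = 170/680 = 0.25
I − A =
  [   1.00    -0.25    -0.10]
  [  -0.30     0.85    -0.35]
  [  -0.25    -0.05     0.75]
Cofactors of I−A, C_ij = (−1)^(i+j)·(minor ij) (rows/columns in the sector order above):
  C_11 = (0.85)(0.75) − (-0.35)(-0.05) = 0.6200
  C_12 = −[(-0.30)(0.75) − (-0.35)(-0.25)] = 0.3125
  C_13 = (-0.30)(-0.05) − (0.85)(-0.25) = 0.2275
  C_21 = −[(-0.25)(0.75) − (-0.10)(-0.05)] = 0.1925
  C_22 = (1.00)(0.75) − (-0.10)(-0.25) = 0.7250
  C_23 = −[(1.00)(-0.05) − (-0.25)(-0.25)] = 0.1125
  C_31 = (-0.25)(-0.35) − (-0.10)(0.85) = 0.1725
  C_32 = −[(1.00)(-0.35) − (-0.10)(-0.30)] = 0.3800
  C_33 = (1.00)(0.85) − (-0.25)(-0.30) = 0.7750
det(I−A) = Σ_j (I−A)_1j·C_1j = (1.00)(0.6200) + (-0.25)(0.3125) + (-0.10)(0.2275) = 0.519125
adj(I−A) = Cᵀ =
  [ 0.6200   0.1925   0.1725]
  [ 0.3125   0.7250   0.3800]
  [ 0.2275   0.1125   0.7750]
(I − A)⁻¹ = adj(I−A) / det(I−A) ≈
  [   1.1943     0.3708     0.3323]
  [   0.6020     1.3966     0.7320]
  [   0.4382     0.2167     1.4929]
First solve x = (I − A)⁻¹ d = adj(I−A)·d / det(I−A); in particular x_2 = (0.3125·120 + 0.7250·140 + 0.3800·90) / 0.519125 = 173.20 / 0.519125 ≈ 333.6383.
Intermediate flow from 1 to 2: z_12 = a_12 · x_2 = 0.25 × 173.20 / 0.519125 = 43.30 / 0.519125 ≈ 83.41.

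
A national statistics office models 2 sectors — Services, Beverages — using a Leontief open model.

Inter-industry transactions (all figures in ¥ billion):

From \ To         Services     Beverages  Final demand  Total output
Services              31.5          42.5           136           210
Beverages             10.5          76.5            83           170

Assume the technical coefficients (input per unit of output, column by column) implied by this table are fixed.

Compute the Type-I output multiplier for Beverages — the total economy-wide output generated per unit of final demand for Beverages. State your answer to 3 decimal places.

m_2 = 2.418

Technical coefficients a_ij = z_ij / X_j:
  a_11 = 31.5/210 = 0.15, a_21 = 10.5/210 = 0.05
  a_12 = 42.5/170 = 0.25, a_22 = 76.5/170 = 0.45
I − A =
  [   0.85    -0.25]
  [  -0.05     0.55]
det(I−A) = (0.85)(0.55) − (-0.25)(-0.05) = 0.4550
adj(I−A) = [[0.55, 0.25], [0.05, 0.85]]
(I − A)⁻¹ = adj(I−A) / det(I−A) ≈
  [   1.2088     0.5495]
  [   0.1099     1.8681]
The output multiplier for sector j is the column-j sum of the Leontief inverse (I − A)⁻¹ = adj(I−A) / det(I−A).
Column 2 of adj(I−A): (0.25, 0.85); det(I−A) = 0.4550.
m_2 = (0.25 + 0.85) / 0.4550 = 1.10 / 0.4550 ≈ 2.418.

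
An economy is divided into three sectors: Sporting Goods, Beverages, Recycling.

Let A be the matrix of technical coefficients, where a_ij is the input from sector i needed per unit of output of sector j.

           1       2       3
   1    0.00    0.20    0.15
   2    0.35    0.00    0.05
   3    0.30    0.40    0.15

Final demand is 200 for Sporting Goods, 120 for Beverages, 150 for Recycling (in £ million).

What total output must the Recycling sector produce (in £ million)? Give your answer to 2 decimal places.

I − A =
  [   1.00    -0.20    -0.15]
  [  -0.35     1.00    -0.05]
  [  -0.30    -0.40     0.85]
Cofactors of I−A, C_ij = (−1)^(i+j)·(minor ij) (rows/columns in the sector order above):
  C_11 = (1.00)(0.85) − (-0.05)(-0.40) = 0.8300
  C_12 = −[(-0.35)(0.85) − (-0.05)(-0.30)] = 0.3125
  C_13 = (-0.35)(-0.40) − (1.00)(-0.30) = 0.4400
  C_21 = −[(-0.20)(0.85) − (-0.15)(-0.40)] = 0.2300
  C_22 = (1.00)(0.85) − (-0.15)(-0.30) = 0.8050
  C_23 = −[(1.00)(-0.40) − (-0.20)(-0.30)] = 0.4600
  C_31 = (-0.20)(-0.05) − (-0.15)(1.00) = 0.1600
  C_32 = −[(1.00)(-0.05) − (-0.15)(-0.35)] = 0.1025
  C_33 = (1.00)(1.00) − (-0.20)(-0.35) = 0.9300
det(I−A) = Σ_j (I−A)_1j·C_1j = (1.00)(0.8300) + (-0.20)(0.3125) + (-0.15)(0.4400) = 0.7015
adj(I−A) = Cᵀ =
  [ 0.8300   0.2300   0.1600]
  [ 0.3125   0.8050   0.1025]
  [ 0.4400   0.4600   0.9300]
(I − A)⁻¹ = adj(I−A) / det(I−A) ≈
  [   1.1832     0.3279     0.2281]
  [   0.4455     1.1475     0.1461]
  [   0.6272     0.6557     1.3257]
x = (I − A)⁻¹ d = adj(I−A)·d / det(I−A), with det(I−A) = 0.7015:
  x_1 = (0.8300·200 + 0.2300·120 + 0.1600·150) / 0.7015 = 217.60 / 0.7015 ≈ 310.19
  x_2 = (0.3125·200 + 0.8050·120 + 0.1025·150) / 0.7015 = 174.475 / 0.7015 ≈ 248.72
  x_3 = (0.4400·200 + 0.4600·120 + 0.9300·150) / 0.7015 = 282.70 / 0.7015 ≈ 402.99

x_3 = 402.99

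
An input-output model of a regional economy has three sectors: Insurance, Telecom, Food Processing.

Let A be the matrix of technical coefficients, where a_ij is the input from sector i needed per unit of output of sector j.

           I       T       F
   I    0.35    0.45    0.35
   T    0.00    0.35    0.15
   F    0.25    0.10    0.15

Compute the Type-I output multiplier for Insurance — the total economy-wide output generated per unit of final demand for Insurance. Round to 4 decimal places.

I − A =
  [   0.65    -0.45    -0.35]
  [   0.00     0.65    -0.15]
  [  -0.25    -0.10     0.85]
Cofactors of I−A, C_ij = (−1)^(i+j)·(minor ij) (rows/columns in the sector order above):
  C_11 = (0.65)(0.85) − (-0.15)(-0.10) = 0.5375
  C_12 = −[(0.00)(0.85) − (-0.15)(-0.25)] = 0.0375
  C_13 = (0.00)(-0.10) − (0.65)(-0.25) = 0.1625
  C_21 = −[(-0.45)(0.85) − (-0.35)(-0.10)] = 0.4175
  C_22 = (0.65)(0.85) − (-0.35)(-0.25) = 0.4650
  C_23 = −[(0.65)(-0.10) − (-0.45)(-0.25)] = 0.1775
  C_31 = (-0.45)(-0.15) − (-0.35)(0.65) = 0.2950
  C_32 = −[(0.65)(-0.15) − (-0.35)(0.00)] = 0.0975
  C_33 = (0.65)(0.65) − (-0.45)(0.00) = 0.4225
det(I−A) = Σ_j (I−A)_1j·C_1j = (0.65)(0.5375) + (-0.45)(0.0375) + (-0.35)(0.1625) = 0.275625
adj(I−A) = Cᵀ =
  [ 0.5375   0.4175   0.2950]
  [ 0.0375   0.4650   0.0975]
  [ 0.1625   0.1775   0.4225]
(I − A)⁻¹ = adj(I−A) / det(I−A) ≈
  [   1.95011     1.51474     1.07029]
  [   0.13605     1.68707     0.35374]
  [   0.58957     0.64399     1.53288]
The output multiplier for sector j is the column-j sum of the Leontief inverse (I − A)⁻¹ = adj(I−A) / det(I−A).
Column I of adj(I−A): (0.5375, 0.0375, 0.1625); det(I−A) = 0.275625.
m_I = (0.5375 + 0.0375 + 0.1625) / 0.275625 = 0.7375 / 0.275625 ≈ 2.6757.

m_I = 2.6757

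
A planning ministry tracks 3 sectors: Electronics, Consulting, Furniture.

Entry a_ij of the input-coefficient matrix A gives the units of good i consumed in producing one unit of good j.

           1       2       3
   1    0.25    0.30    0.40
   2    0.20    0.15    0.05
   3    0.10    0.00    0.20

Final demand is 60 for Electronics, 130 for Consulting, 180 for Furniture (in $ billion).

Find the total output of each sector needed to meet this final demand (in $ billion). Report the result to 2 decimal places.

x_1 = 318.64, x_2 = 243.49, x_3 = 264.83

I − A =
  [   0.75    -0.30    -0.40]
  [  -0.20     0.85    -0.05]
  [  -0.10     0.00     0.80]
Cofactors of I−A, C_ij = (−1)^(i+j)·(minor ij) (rows/columns in the sector order above):
  C_11 = (0.85)(0.80) − (-0.05)(0.00) = 0.6800
  C_12 = −[(-0.20)(0.80) − (-0.05)(-0.10)] = 0.1650
  C_13 = (-0.20)(0.00) − (0.85)(-0.10) = 0.0850
  C_21 = −[(-0.30)(0.80) − (-0.40)(0.00)] = 0.2400
  C_22 = (0.75)(0.80) − (-0.40)(-0.10) = 0.5600
  C_23 = −[(0.75)(0.00) − (-0.30)(-0.10)] = 0.0300
  C_31 = (-0.30)(-0.05) − (-0.40)(0.85) = 0.3550
  C_32 = −[(0.75)(-0.05) − (-0.40)(-0.20)] = 0.1175
  C_33 = (0.75)(0.85) − (-0.30)(-0.20) = 0.5775
det(I−A) = Σ_j (I−A)_1j·C_1j = (0.75)(0.6800) + (-0.30)(0.1650) + (-0.40)(0.0850) = 0.4265
adj(I−A) = Cᵀ =
  [ 0.6800   0.2400   0.3550]
  [ 0.1650   0.5600   0.1175]
  [ 0.0850   0.0300   0.5775]
(I − A)⁻¹ = adj(I−A) / det(I−A) ≈
  [   1.5944     0.5627     0.8324]
  [   0.3869     1.3130     0.2755]
  [   0.1993     0.0703     1.3540]
x = (I − A)⁻¹ d = adj(I−A)·d / det(I−A), with det(I−A) = 0.4265:
  x_1 = (0.6800·60 + 0.2400·130 + 0.3550·180) / 0.4265 = 135.90 / 0.4265 ≈ 318.64
  x_2 = (0.1650·60 + 0.5600·130 + 0.1175·180) / 0.4265 = 103.85 / 0.4265 ≈ 243.49
  x_3 = (0.0850·60 + 0.0300·130 + 0.5775·180) / 0.4265 = 112.95 / 0.4265 ≈ 264.83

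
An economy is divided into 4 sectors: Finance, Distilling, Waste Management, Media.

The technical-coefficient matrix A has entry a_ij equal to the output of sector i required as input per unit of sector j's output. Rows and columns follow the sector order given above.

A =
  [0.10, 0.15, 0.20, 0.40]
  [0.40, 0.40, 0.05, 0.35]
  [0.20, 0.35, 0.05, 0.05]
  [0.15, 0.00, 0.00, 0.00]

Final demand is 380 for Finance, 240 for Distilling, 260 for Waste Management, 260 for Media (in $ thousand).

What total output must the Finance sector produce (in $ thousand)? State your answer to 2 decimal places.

x_1 = 1090.98

I − A =
  [   0.90    -0.15    -0.20    -0.40]
  [  -0.40     0.60    -0.05    -0.35]
  [  -0.20    -0.35     0.95    -0.05]
  [  -0.15     0.00     0.00     1.00]
Compute the cofactors C_ij = (−1)^(i+j)·(3×3 minor ij) of I−A; the adjugate is their transpose:
adj(I−A) = Cᵀ =
  [ 0.552500   0.212500   0.127500   0.301750]
  [ 0.440250   0.756500   0.132500   0.447500]
  [ 0.282875   0.325125   0.436125   0.248750]
  [ 0.082875   0.031875   0.019125   0.386750]
det(I−A) = Σ_j (I−A)_1j·C_1j = (0.90)(0.552500) + (-0.15)(0.440250) + (-0.20)(0.282875) + (-0.40)(0.082875) = 0.3414875
(I − A)⁻¹ = adj(I−A) / det(I−A) ≈
  [   1.6179     0.6223     0.3734     0.8836]
  [   1.2892     2.2153     0.3880     1.3104]
  [   0.8284     0.9521     1.2771     0.7284]
  [   0.2427     0.0933     0.0560     1.1325]
x = (I − A)⁻¹ d = adj(I−A)·d / det(I−A), with det(I−A) = 0.3414875:
  x_1 = (0.552500·380 + 0.212500·240 + 0.127500·260 + 0.301750·260) / 0.3414875 = 372.555 / 0.3414875 ≈ 1090.98
  x_2 = (0.440250·380 + 0.756500·240 + 0.132500·260 + 0.447500·260) / 0.3414875 = 499.655 / 0.3414875 ≈ 1463.17
  x_3 = (0.282875·380 + 0.325125·240 + 0.436125·260 + 0.248750·260) / 0.3414875 = 363.59 / 0.3414875 ≈ 1064.72
  x_4 = (0.082875·380 + 0.031875·240 + 0.019125·260 + 0.386750·260) / 0.3414875 = 144.67 / 0.3414875 ≈ 423.65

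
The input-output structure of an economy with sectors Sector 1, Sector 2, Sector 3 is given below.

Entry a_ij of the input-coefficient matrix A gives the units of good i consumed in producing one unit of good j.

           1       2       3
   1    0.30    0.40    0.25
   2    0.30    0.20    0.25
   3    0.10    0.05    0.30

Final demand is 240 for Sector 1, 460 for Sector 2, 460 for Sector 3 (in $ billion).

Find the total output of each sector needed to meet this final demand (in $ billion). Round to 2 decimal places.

I − A =
  [   0.70    -0.40    -0.25]
  [  -0.30     0.80    -0.25]
  [  -0.10    -0.05     0.70]
Cofactors of I−A, C_ij = (−1)^(i+j)·(minor ij) (rows/columns in the sector order above):
  C_11 = (0.80)(0.70) − (-0.25)(-0.05) = 0.5475
  C_12 = −[(-0.30)(0.70) − (-0.25)(-0.10)] = 0.2350
  C_13 = (-0.30)(-0.05) − (0.80)(-0.10) = 0.0950
  C_21 = −[(-0.40)(0.70) − (-0.25)(-0.05)] = 0.2925
  C_22 = (0.70)(0.70) − (-0.25)(-0.10) = 0.4650
  C_23 = −[(0.70)(-0.05) − (-0.40)(-0.10)] = 0.0750
  C_31 = (-0.40)(-0.25) − (-0.25)(0.80) = 0.3000
  C_32 = −[(0.70)(-0.25) − (-0.25)(-0.30)] = 0.2500
  C_33 = (0.70)(0.80) − (-0.40)(-0.30) = 0.4400
det(I−A) = Σ_j (I−A)_1j·C_1j = (0.70)(0.5475) + (-0.40)(0.2350) + (-0.25)(0.0950) = 0.2655
adj(I−A) = Cᵀ =
  [ 0.5475   0.2925   0.3000]
  [ 0.2350   0.4650   0.2500]
  [ 0.0950   0.0750   0.4400]
(I − A)⁻¹ = adj(I−A) / det(I−A) ≈
  [   2.0621     1.1017     1.1299]
  [   0.8851     1.7514     0.9416]
  [   0.3578     0.2825     1.6573]
x = (I − A)⁻¹ d = adj(I−A)·d / det(I−A), with det(I−A) = 0.2655:
  x_1 = (0.5475·240 + 0.2925·460 + 0.3000·460) / 0.2655 = 403.95 / 0.2655 ≈ 1521.47
  x_2 = (0.2350·240 + 0.4650·460 + 0.2500·460) / 0.2655 = 385.30 / 0.2655 ≈ 1451.22
  x_3 = (0.0950·240 + 0.0750·460 + 0.4400·460) / 0.2655 = 259.70 / 0.2655 ≈ 978.15

x_1 = 1521.47, x_2 = 1451.22, x_3 = 978.15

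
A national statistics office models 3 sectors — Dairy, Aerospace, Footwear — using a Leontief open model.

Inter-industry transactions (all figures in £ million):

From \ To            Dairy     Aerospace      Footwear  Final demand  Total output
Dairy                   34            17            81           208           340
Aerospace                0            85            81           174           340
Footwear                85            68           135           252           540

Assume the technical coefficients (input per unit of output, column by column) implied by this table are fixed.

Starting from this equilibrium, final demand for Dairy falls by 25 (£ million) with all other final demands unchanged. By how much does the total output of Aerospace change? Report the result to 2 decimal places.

Technical coefficients a_ij = z_ij / X_j:
  a_DD = 34/340 = 0.10, a_AD = 0/340 = 0.00, a_FD = 85/340 = 0.25
  a_DA = 17/340 = 0.05, a_AA = 85/340 = 0.25, a_FA = 68/340 = 0.20
  a_DF = 81/540 = 0.15, a_AF = 81/540 = 0.15, a_FF = 135/540 = 0.25
I − A =
  [   0.90    -0.05    -0.15]
  [   0.00     0.75    -0.15]
  [  -0.25    -0.20     0.75]
Cofactors of I−A, C_ij = (−1)^(i+j)·(minor ij) (rows/columns in the sector order above):
  C_11 = (0.75)(0.75) − (-0.15)(-0.20) = 0.5325
  C_12 = −[(0.00)(0.75) − (-0.15)(-0.25)] = 0.0375
  C_13 = (0.00)(-0.20) − (0.75)(-0.25) = 0.1875
  C_21 = −[(-0.05)(0.75) − (-0.15)(-0.20)] = 0.0675
  C_22 = (0.90)(0.75) − (-0.15)(-0.25) = 0.6375
  C_23 = −[(0.90)(-0.20) − (-0.05)(-0.25)] = 0.1925
  C_31 = (-0.05)(-0.15) − (-0.15)(0.75) = 0.1200
  C_32 = −[(0.90)(-0.15) − (-0.15)(0.00)] = 0.1350
  C_33 = (0.90)(0.75) − (-0.05)(0.00) = 0.6750
det(I−A) = Σ_j (I−A)_1j·C_1j = (0.90)(0.5325) + (-0.05)(0.0375) + (-0.15)(0.1875) = 0.44925
adj(I−A) = Cᵀ =
  [ 0.5325   0.0675   0.1200]
  [ 0.0375   0.6375   0.1350]
  [ 0.1875   0.1925   0.6750]
(I − A)⁻¹ = adj(I−A) / det(I−A) ≈
  [   1.1853     0.1503     0.2671]
  [   0.0835     1.4190     0.3005]
  [   0.4174     0.4285     1.5025]
Δx = (I − A)⁻¹ Δd with Δd having -25 in the Dairy component and 0 elsewhere.
So Δx_A = L_AD · (-25), where L_AD = adj(I−A)_AD / det(I−A) = 0.0375 / 0.44925.
Δx_A = 0.0375 × (-25) / 0.44925 = -0.9375 / 0.44925 ≈ -2.09.

Δx_A = -2.09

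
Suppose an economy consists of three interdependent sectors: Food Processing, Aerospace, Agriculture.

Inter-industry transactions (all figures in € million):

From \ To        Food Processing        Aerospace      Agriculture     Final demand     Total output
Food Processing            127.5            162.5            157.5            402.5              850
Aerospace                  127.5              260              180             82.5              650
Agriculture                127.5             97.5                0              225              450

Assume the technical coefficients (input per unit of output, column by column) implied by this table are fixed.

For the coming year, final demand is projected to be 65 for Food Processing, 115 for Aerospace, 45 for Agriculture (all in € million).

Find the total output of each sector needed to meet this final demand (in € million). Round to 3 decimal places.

Technical coefficients a_ij = z_ij / X_j:
  a_11 = 127.5/850 = 0.15, a_21 = 127.5/850 = 0.15, a_31 = 127.5/850 = 0.15
  a_12 = 162.5/650 = 0.25, a_22 = 260/650 = 0.40, a_32 = 97.5/650 = 0.15
  a_13 = 157.5/450 = 0.35, a_23 = 180/450 = 0.40, a_33 = 0/450 = 0.00
I − A =
  [   0.85    -0.25    -0.35]
  [  -0.15     0.60    -0.40]
  [  -0.15    -0.15     1.00]
Cofactors of I−A, C_ij = (−1)^(i+j)·(minor ij) (rows/columns in the sector order above):
  C_11 = (0.60)(1.00) − (-0.40)(-0.15) = 0.5400
  C_12 = −[(-0.15)(1.00) − (-0.40)(-0.15)] = 0.2100
  C_13 = (-0.15)(-0.15) − (0.60)(-0.15) = 0.1125
  C_21 = −[(-0.25)(1.00) − (-0.35)(-0.15)] = 0.3025
  C_22 = (0.85)(1.00) − (-0.35)(-0.15) = 0.7975
  C_23 = −[(0.85)(-0.15) − (-0.25)(-0.15)] = 0.1650
  C_31 = (-0.25)(-0.40) − (-0.35)(0.60) = 0.3100
  C_32 = −[(0.85)(-0.40) − (-0.35)(-0.15)] = 0.3925
  C_33 = (0.85)(0.60) − (-0.25)(-0.15) = 0.4725
det(I−A) = Σ_j (I−A)_1j·C_1j = (0.85)(0.5400) + (-0.25)(0.2100) + (-0.35)(0.1125) = 0.367125
adj(I−A) = Cᵀ =
  [ 0.5400   0.3025   0.3100]
  [ 0.2100   0.7975   0.3925]
  [ 0.1125   0.1650   0.4725]
(I − A)⁻¹ = adj(I−A) / det(I−A) ≈
  [   1.4709     0.8240     0.8444]
  [   0.5720     2.1723     1.0691]
  [   0.3064     0.4494     1.2870]
x = (I − A)⁻¹ d = adj(I−A)·d / det(I−A), with det(I−A) = 0.367125:
  x_1 = (0.5400·65 + 0.3025·115 + 0.3100·45) / 0.367125 = 83.8375 / 0.367125 ≈ 228.362
  x_2 = (0.2100·65 + 0.7975·115 + 0.3925·45) / 0.367125 = 123.025 / 0.367125 ≈ 335.104
  x_3 = (0.1125·65 + 0.1650·115 + 0.4725·45) / 0.367125 = 47.55 / 0.367125 ≈ 129.520

x_1 = 228.362, x_2 = 335.104, x_3 = 129.520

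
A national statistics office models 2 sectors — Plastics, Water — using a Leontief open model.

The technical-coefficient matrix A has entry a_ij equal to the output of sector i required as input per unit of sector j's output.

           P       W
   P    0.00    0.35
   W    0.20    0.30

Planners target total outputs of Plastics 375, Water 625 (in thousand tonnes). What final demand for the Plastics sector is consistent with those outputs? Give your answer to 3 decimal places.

I − A =
  [   1.00    -0.35]
  [  -0.20     0.70]
d = (I − A) x:
  d_P = (+1.00)·375 + (-0.35)·625 = 156.250
  d_W = (-0.20)·375 + (+0.70)·625 = 362.500

d_P = 156.250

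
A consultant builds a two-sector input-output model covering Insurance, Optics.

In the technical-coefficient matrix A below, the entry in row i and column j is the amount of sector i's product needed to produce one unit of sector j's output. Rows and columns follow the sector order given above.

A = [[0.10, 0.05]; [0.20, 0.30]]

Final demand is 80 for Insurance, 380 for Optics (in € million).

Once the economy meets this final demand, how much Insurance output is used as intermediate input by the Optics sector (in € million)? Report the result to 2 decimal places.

z_IO = 28.87

I − A =
  [   0.90    -0.05]
  [  -0.20     0.70]
det(I−A) = (0.90)(0.70) − (-0.05)(-0.20) = 0.6200
adj(I−A) = [[0.70, 0.05], [0.20, 0.90]]
(I − A)⁻¹ = adj(I−A) / det(I−A) ≈
  [   1.1290     0.0806]
  [   0.3226     1.4516]
First solve x = (I − A)⁻¹ d = adj(I−A)·d / det(I−A); in particular x_O = (0.20·80 + 0.90·380) / 0.6200 = 358.00 / 0.6200 ≈ 577.4194.
Intermediate flow from I to O: z_IO = a_IO · x_O = 0.05 × 358.00 / 0.6200 = 17.90 / 0.6200 ≈ 28.87.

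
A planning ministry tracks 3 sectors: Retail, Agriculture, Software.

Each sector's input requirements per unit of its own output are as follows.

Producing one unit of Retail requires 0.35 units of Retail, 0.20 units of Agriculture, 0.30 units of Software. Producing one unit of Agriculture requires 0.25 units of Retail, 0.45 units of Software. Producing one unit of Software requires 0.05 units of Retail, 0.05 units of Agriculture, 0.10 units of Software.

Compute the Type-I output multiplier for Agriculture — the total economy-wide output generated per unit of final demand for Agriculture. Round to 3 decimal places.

m_A = 2.360

I − A =
  [   0.65    -0.25    -0.05]
  [  -0.20     1.00    -0.05]
  [  -0.30    -0.45     0.90]
Cofactors of I−A, C_ij = (−1)^(i+j)·(minor ij) (rows/columns in the sector order above):
  C_11 = (1.00)(0.90) − (-0.05)(-0.45) = 0.8775
  C_12 = −[(-0.20)(0.90) − (-0.05)(-0.30)] = 0.1950
  C_13 = (-0.20)(-0.45) − (1.00)(-0.30) = 0.3900
  C_21 = −[(-0.25)(0.90) − (-0.05)(-0.45)] = 0.2475
  C_22 = (0.65)(0.90) − (-0.05)(-0.30) = 0.5700
  C_23 = −[(0.65)(-0.45) − (-0.25)(-0.30)] = 0.3675
  C_31 = (-0.25)(-0.05) − (-0.05)(1.00) = 0.0625
  C_32 = −[(0.65)(-0.05) − (-0.05)(-0.20)] = 0.0425
  C_33 = (0.65)(1.00) − (-0.25)(-0.20) = 0.6000
det(I−A) = Σ_j (I−A)_1j·C_1j = (0.65)(0.8775) + (-0.25)(0.1950) + (-0.05)(0.3900) = 0.502125
adj(I−A) = Cᵀ =
  [ 0.8775   0.2475   0.0625]
  [ 0.1950   0.5700   0.0425]
  [ 0.3900   0.3675   0.6000]
(I − A)⁻¹ = adj(I−A) / det(I−A) ≈
  [   1.7476     0.4929     0.1245]
  [   0.3883     1.1352     0.0846]
  [   0.7767     0.7319     1.1949]
The output multiplier for sector j is the column-j sum of the Leontief inverse (I − A)⁻¹ = adj(I−A) / det(I−A).
Column A of adj(I−A): (0.2475, 0.5700, 0.3675); det(I−A) = 0.502125.
m_A = (0.2475 + 0.5700 + 0.3675) / 0.502125 = 1.185 / 0.502125 ≈ 2.360.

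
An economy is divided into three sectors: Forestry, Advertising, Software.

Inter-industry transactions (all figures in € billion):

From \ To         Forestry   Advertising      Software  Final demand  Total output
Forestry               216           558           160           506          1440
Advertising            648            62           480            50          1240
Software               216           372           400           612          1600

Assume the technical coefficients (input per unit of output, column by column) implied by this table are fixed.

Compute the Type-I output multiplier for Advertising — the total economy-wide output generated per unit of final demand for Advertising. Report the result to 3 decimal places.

Technical coefficients a_ij = z_ij / X_j:
  a_11 = 216/1440 = 0.15, a_21 = 648/1440 = 0.45, a_31 = 216/1440 = 0.15
  a_12 = 558/1240 = 0.45, a_22 = 62/1240 = 0.05, a_32 = 372/1240 = 0.30
  a_13 = 160/1600 = 0.10, a_23 = 480/1600 = 0.30, a_33 = 400/1600 = 0.25
I − A =
  [   0.85    -0.45    -0.10]
  [  -0.45     0.95    -0.30]
  [  -0.15    -0.30     0.75]
Cofactors of I−A, C_ij = (−1)^(i+j)·(minor ij) (rows/columns in the sector order above):
  C_11 = (0.95)(0.75) − (-0.30)(-0.30) = 0.6225
  C_12 = −[(-0.45)(0.75) − (-0.30)(-0.15)] = 0.3825
  C_13 = (-0.45)(-0.30) − (0.95)(-0.15) = 0.2775
  C_21 = −[(-0.45)(0.75) − (-0.10)(-0.30)] = 0.3675
  C_22 = (0.85)(0.75) − (-0.10)(-0.15) = 0.6225
  C_23 = −[(0.85)(-0.30) − (-0.45)(-0.15)] = 0.3225
  C_31 = (-0.45)(-0.30) − (-0.10)(0.95) = 0.2300
  C_32 = −[(0.85)(-0.30) − (-0.10)(-0.45)] = 0.3000
  C_33 = (0.85)(0.95) − (-0.45)(-0.45) = 0.6050
det(I−A) = Σ_j (I−A)_1j·C_1j = (0.85)(0.6225) + (-0.45)(0.3825) + (-0.10)(0.2775) = 0.32925
adj(I−A) = Cᵀ =
  [ 0.6225   0.3675   0.2300]
  [ 0.3825   0.6225   0.3000]
  [ 0.2775   0.3225   0.6050]
(I − A)⁻¹ = adj(I−A) / det(I−A) ≈
  [   1.8907     1.1162     0.6986]
  [   1.1617     1.8907     0.9112]
  [   0.8428     0.9795     1.8375]
The output multiplier for sector j is the column-j sum of the Leontief inverse (I − A)⁻¹ = adj(I−A) / det(I−A).
Column 2 of adj(I−A): (0.3675, 0.6225, 0.3225); det(I−A) = 0.32925.
m_2 = (0.3675 + 0.6225 + 0.3225) / 0.32925 = 1.3125 / 0.32925 ≈ 3.986.

m_2 = 3.986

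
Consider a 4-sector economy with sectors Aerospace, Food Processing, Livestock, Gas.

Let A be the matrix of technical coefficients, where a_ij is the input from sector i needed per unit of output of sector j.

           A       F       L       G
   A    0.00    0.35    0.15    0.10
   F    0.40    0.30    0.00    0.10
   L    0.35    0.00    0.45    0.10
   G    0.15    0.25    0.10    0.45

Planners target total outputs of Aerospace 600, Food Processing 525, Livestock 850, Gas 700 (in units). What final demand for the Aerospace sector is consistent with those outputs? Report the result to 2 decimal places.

d_A = 218.75

I − A =
  [   1.00    -0.35    -0.15    -0.10]
  [  -0.40     0.70     0.00    -0.10]
  [  -0.35     0.00     0.55    -0.10]
  [  -0.15    -0.25    -0.10     0.55]
d = (I − A) x:
  d_A = (+1.00)·600 + (-0.35)·525 + (-0.15)·850 + (-0.10)·700 = 218.75
  d_F = (-0.40)·600 + (+0.70)·525 + (+0.00)·850 + (-0.10)·700 = 57.50
  d_L = (-0.35)·600 + (+0.00)·525 + (+0.55)·850 + (-0.10)·700 = 187.50
  d_G = (-0.15)·600 + (-0.25)·525 + (-0.10)·850 + (+0.55)·700 = 78.75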